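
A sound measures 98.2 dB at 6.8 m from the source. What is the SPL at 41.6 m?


Given values:
  SPL1 = 98.2 dB, r1 = 6.8 m, r2 = 41.6 m
Formula: SPL2 = SPL1 - 20 * log10(r2 / r1)
Compute ratio: r2 / r1 = 41.6 / 6.8 = 6.1176
Compute log10: log10(6.1176) = 0.786581
Compute drop: 20 * 0.786581 = 15.7316
SPL2 = 98.2 - 15.7316 = 82.47

82.47 dB


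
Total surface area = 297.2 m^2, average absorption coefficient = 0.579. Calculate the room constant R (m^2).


Given values:
  S = 297.2 m^2, alpha = 0.579
Formula: R = S * alpha / (1 - alpha)
Numerator: 297.2 * 0.579 = 172.0788
Denominator: 1 - 0.579 = 0.421
R = 172.0788 / 0.421 = 408.74

408.74 m^2


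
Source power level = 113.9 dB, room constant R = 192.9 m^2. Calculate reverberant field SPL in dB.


Given values:
  Lw = 113.9 dB, R = 192.9 m^2
Formula: SPL = Lw + 10 * log10(4 / R)
Compute 4 / R = 4 / 192.9 = 0.020736
Compute 10 * log10(0.020736) = -16.8328
SPL = 113.9 + (-16.8328) = 97.07

97.07 dB


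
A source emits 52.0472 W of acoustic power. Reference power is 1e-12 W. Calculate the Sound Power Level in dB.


Given values:
  W = 52.0472 W
  W_ref = 1e-12 W
Formula: SWL = 10 * log10(W / W_ref)
Compute ratio: W / W_ref = 52047200000000
Compute log10: log10(52047200000000) = 13.716397
Multiply: SWL = 10 * 13.716397 = 137.16

137.16 dB


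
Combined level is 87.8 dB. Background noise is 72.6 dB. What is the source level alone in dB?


Given values:
  L_total = 87.8 dB, L_bg = 72.6 dB
Formula: L_source = 10 * log10(10^(L_total/10) - 10^(L_bg/10))
Convert to linear:
  10^(87.8/10) = 602559586.0744
  10^(72.6/10) = 18197008.5861
Difference: 602559586.0744 - 18197008.5861 = 584362577.4883
L_source = 10 * log10(584362577.4883) = 87.67

87.67 dB


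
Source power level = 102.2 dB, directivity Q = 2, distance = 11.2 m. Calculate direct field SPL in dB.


Given values:
  Lw = 102.2 dB, Q = 2, r = 11.2 m
Formula: SPL = Lw + 10 * log10(Q / (4 * pi * r^2))
Compute 4 * pi * r^2 = 4 * pi * 11.2^2 = 1576.3255
Compute Q / denom = 2 / 1576.3255 = 0.00126877
Compute 10 * log10(0.00126877) = -28.9662
SPL = 102.2 + (-28.9662) = 73.23

73.23 dB


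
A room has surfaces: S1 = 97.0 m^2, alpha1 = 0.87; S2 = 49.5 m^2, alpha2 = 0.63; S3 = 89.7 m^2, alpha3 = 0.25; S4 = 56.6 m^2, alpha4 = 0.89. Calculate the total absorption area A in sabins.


Given surfaces:
  Surface 1: 97.0 * 0.87 = 84.39
  Surface 2: 49.5 * 0.63 = 31.185
  Surface 3: 89.7 * 0.25 = 22.425
  Surface 4: 56.6 * 0.89 = 50.374
Formula: A = sum(Si * alpha_i)
A = 84.39 + 31.185 + 22.425 + 50.374
A = 188.37

188.37 sabins


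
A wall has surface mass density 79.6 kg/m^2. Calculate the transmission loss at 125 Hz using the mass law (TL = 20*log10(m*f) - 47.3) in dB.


Given values:
  m = 79.6 kg/m^2, f = 125 Hz
Formula: TL = 20 * log10(m * f) - 47.3
Compute m * f = 79.6 * 125 = 9950.0
Compute log10(9950.0) = 3.997823
Compute 20 * 3.997823 = 79.9565
TL = 79.9565 - 47.3 = 32.66

32.66 dB


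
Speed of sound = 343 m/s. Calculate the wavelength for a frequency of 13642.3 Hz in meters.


Given values:
  c = 343 m/s, f = 13642.3 Hz
Formula: lambda = c / f
lambda = 343 / 13642.3
lambda = 0.0251

0.0251 m


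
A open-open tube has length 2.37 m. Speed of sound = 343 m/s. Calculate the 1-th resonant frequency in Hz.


Given values:
  Tube type: open-open, L = 2.37 m, c = 343 m/s, n = 1
Formula: f_n = n * c / (2 * L)
Compute 2 * L = 2 * 2.37 = 4.74
f = 1 * 343 / 4.74
f = 72.36

72.36 Hz


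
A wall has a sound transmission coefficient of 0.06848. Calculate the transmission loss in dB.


Given values:
  tau = 0.06848
Formula: TL = 10 * log10(1 / tau)
Compute 1 / tau = 1 / 0.06848 = 14.6028
Compute log10(14.6028) = 1.164436
TL = 10 * 1.164436 = 11.64

11.64 dB


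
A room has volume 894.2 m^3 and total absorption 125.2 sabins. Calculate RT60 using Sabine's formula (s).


Given values:
  V = 894.2 m^3
  A = 125.2 sabins
Formula: RT60 = 0.161 * V / A
Numerator: 0.161 * 894.2 = 143.9662
RT60 = 143.9662 / 125.2 = 1.15

1.15 s


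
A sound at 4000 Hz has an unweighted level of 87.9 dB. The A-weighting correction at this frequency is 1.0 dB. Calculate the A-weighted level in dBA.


Given values:
  SPL = 87.9 dB
  A-weighting at 4000 Hz = 1.0 dB
Formula: L_A = SPL + A_weight
L_A = 87.9 + (1.0)
L_A = 88.9

88.9 dBA


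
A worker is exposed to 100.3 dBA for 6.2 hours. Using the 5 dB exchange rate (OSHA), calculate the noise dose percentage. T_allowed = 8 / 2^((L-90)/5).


Given values:
  L = 100.3 dBA, T = 6.2 hours
Formula: T_allowed = 8 / 2^((L - 90) / 5)
Compute exponent: (100.3 - 90) / 5 = 2.06
Compute 2^(2.06) = 4.169863
T_allowed = 8 / 4.169863 = 1.918528 hours
Dose = (T / T_allowed) * 100
Dose = (6.2 / 1.918528) * 100 = 323.16

323.16 %


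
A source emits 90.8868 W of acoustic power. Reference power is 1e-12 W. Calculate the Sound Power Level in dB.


Given values:
  W = 90.8868 W
  W_ref = 1e-12 W
Formula: SWL = 10 * log10(W / W_ref)
Compute ratio: W / W_ref = 90886800000000
Compute log10: log10(90886800000000) = 13.958501
Multiply: SWL = 10 * 13.958501 = 139.59

139.59 dB


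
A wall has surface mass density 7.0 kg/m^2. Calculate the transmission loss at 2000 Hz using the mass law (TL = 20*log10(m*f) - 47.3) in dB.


Given values:
  m = 7.0 kg/m^2, f = 2000 Hz
Formula: TL = 20 * log10(m * f) - 47.3
Compute m * f = 7.0 * 2000 = 14000.0
Compute log10(14000.0) = 4.146128
Compute 20 * 4.146128 = 82.9226
TL = 82.9226 - 47.3 = 35.62

35.62 dB


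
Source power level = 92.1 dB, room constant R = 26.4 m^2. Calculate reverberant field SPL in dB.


Given values:
  Lw = 92.1 dB, R = 26.4 m^2
Formula: SPL = Lw + 10 * log10(4 / R)
Compute 4 / R = 4 / 26.4 = 0.151515
Compute 10 * log10(0.151515) = -8.1954
SPL = 92.1 + (-8.1954) = 83.9

83.9 dB


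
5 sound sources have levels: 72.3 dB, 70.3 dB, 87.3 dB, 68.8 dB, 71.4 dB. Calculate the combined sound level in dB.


Formula: L_total = 10 * log10( sum(10^(Li/10)) )
  Source 1: 10^(72.3/10) = 16982436.5246
  Source 2: 10^(70.3/10) = 10715193.0524
  Source 3: 10^(87.3/10) = 537031796.3703
  Source 4: 10^(68.8/10) = 7585775.7503
  Source 5: 10^(71.4/10) = 13803842.646
Sum of linear values = 586119044.3436
L_total = 10 * log10(586119044.3436) = 87.68

87.68 dB


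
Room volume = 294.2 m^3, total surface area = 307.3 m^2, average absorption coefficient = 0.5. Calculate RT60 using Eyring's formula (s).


Given values:
  V = 294.2 m^3, S = 307.3 m^2, alpha = 0.5
Formula: RT60 = 0.161 * V / (-S * ln(1 - alpha))
Compute ln(1 - 0.5) = ln(0.5) = -0.693147
Denominator: -307.3 * -0.693147 = 213.0041
Numerator: 0.161 * 294.2 = 47.3662
RT60 = 47.3662 / 213.0041 = 0.222

0.222 s


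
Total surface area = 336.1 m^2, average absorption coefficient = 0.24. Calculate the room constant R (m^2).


Given values:
  S = 336.1 m^2, alpha = 0.24
Formula: R = S * alpha / (1 - alpha)
Numerator: 336.1 * 0.24 = 80.664
Denominator: 1 - 0.24 = 0.76
R = 80.664 / 0.76 = 106.14

106.14 m^2


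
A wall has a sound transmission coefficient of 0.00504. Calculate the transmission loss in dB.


Given values:
  tau = 0.00504
Formula: TL = 10 * log10(1 / tau)
Compute 1 / tau = 1 / 0.00504 = 198.4127
Compute log10(198.4127) = 2.297569
TL = 10 * 2.297569 = 22.98

22.98 dB


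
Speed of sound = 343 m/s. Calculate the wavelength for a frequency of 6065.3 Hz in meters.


Given values:
  c = 343 m/s, f = 6065.3 Hz
Formula: lambda = c / f
lambda = 343 / 6065.3
lambda = 0.0566

0.0566 m


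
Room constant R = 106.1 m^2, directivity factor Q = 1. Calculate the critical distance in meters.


Given values:
  R = 106.1 m^2, Q = 1
Formula: d_c = 0.141 * sqrt(Q * R)
Compute Q * R = 1 * 106.1 = 106.1
Compute sqrt(106.1) = 10.3005
d_c = 0.141 * 10.3005 = 1.452

1.452 m


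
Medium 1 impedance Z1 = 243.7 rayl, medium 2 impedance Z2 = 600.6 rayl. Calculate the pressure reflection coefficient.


Given values:
  Z1 = 243.7 rayl, Z2 = 600.6 rayl
Formula: R = (Z2 - Z1) / (Z2 + Z1)
Numerator: Z2 - Z1 = 600.6 - 243.7 = 356.9
Denominator: Z2 + Z1 = 600.6 + 243.7 = 844.3
R = 356.9 / 844.3 = 0.4227

0.4227


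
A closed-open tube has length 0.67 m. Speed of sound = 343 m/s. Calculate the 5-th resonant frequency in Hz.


Given values:
  Tube type: closed-open, L = 0.67 m, c = 343 m/s, n = 5
Formula: f_n = (2n - 1) * c / (4 * L)
Compute 2n - 1 = 2*5 - 1 = 9
Compute 4 * L = 4 * 0.67 = 2.68
f = 9 * 343 / 2.68
f = 1151.87

1151.87 Hz


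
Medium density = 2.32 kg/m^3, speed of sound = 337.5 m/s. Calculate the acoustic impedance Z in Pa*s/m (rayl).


Given values:
  rho = 2.32 kg/m^3
  c = 337.5 m/s
Formula: Z = rho * c
Z = 2.32 * 337.5
Z = 783.0

783.0 rayl


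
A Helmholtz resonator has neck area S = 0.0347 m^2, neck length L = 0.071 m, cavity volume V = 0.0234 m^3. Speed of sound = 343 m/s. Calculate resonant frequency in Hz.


Given values:
  S = 0.0347 m^2, L = 0.071 m, V = 0.0234 m^3, c = 343 m/s
Formula: f = (c / (2*pi)) * sqrt(S / (V * L))
Compute V * L = 0.0234 * 0.071 = 0.0016614
Compute S / (V * L) = 0.0347 / 0.0016614 = 20.886
Compute sqrt(20.886) = 4.57012
Compute c / (2*pi) = 343 / 6.283185 = 54.590148
f = 54.590148 * 4.57012 = 249.48

249.48 Hz


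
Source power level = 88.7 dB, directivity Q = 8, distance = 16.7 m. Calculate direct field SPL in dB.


Given values:
  Lw = 88.7 dB, Q = 8, r = 16.7 m
Formula: SPL = Lw + 10 * log10(Q / (4 * pi * r^2))
Compute 4 * pi * r^2 = 4 * pi * 16.7^2 = 3504.6351
Compute Q / denom = 8 / 3504.6351 = 0.00228269
Compute 10 * log10(0.00228269) = -26.4155
SPL = 88.7 + (-26.4155) = 62.28

62.28 dB


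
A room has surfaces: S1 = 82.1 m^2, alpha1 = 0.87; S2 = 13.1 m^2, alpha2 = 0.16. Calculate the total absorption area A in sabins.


Given surfaces:
  Surface 1: 82.1 * 0.87 = 71.427
  Surface 2: 13.1 * 0.16 = 2.096
Formula: A = sum(Si * alpha_i)
A = 71.427 + 2.096
A = 73.52

73.52 sabins


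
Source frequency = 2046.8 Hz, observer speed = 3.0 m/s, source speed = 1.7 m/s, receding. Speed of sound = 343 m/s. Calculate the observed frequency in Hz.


Given values:
  f_s = 2046.8 Hz, v_o = 3.0 m/s, v_s = 1.7 m/s
  Direction: receding
Formula: f_o = f_s * (c - v_o) / (c + v_s)
Numerator: c - v_o = 343 - 3.0 = 340.0
Denominator: c + v_s = 343 + 1.7 = 344.7
f_o = 2046.8 * 340.0 / 344.7 = 2018.89

2018.89 Hz


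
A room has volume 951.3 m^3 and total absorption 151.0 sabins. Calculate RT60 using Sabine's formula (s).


Given values:
  V = 951.3 m^3
  A = 151.0 sabins
Formula: RT60 = 0.161 * V / A
Numerator: 0.161 * 951.3 = 153.1593
RT60 = 153.1593 / 151.0 = 1.014

1.014 s


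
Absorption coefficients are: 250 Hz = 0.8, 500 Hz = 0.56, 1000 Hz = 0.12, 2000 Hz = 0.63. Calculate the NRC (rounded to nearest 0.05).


Given values:
  a_250 = 0.8, a_500 = 0.56
  a_1000 = 0.12, a_2000 = 0.63
Formula: NRC = (a250 + a500 + a1000 + a2000) / 4
Sum = 0.8 + 0.56 + 0.12 + 0.63 = 2.11
NRC = 2.11 / 4 = 0.5275
Rounded to nearest 0.05: 0.55

0.55


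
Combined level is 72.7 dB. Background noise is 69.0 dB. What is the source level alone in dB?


Given values:
  L_total = 72.7 dB, L_bg = 69.0 dB
Formula: L_source = 10 * log10(10^(L_total/10) - 10^(L_bg/10))
Convert to linear:
  10^(72.7/10) = 18620871.3666
  10^(69.0/10) = 7943282.3472
Difference: 18620871.3666 - 7943282.3472 = 10677589.0194
L_source = 10 * log10(10677589.0194) = 70.28

70.28 dB


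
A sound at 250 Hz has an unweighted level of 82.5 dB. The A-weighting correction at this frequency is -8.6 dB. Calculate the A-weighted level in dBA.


Given values:
  SPL = 82.5 dB
  A-weighting at 250 Hz = -8.6 dB
Formula: L_A = SPL + A_weight
L_A = 82.5 + (-8.6)
L_A = 73.9

73.9 dBA


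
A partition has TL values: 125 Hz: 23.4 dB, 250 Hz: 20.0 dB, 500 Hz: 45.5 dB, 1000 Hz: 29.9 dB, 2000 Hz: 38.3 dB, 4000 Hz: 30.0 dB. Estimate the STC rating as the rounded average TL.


Given TL values at each frequency:
  125 Hz: 23.4 dB
  250 Hz: 20.0 dB
  500 Hz: 45.5 dB
  1000 Hz: 29.9 dB
  2000 Hz: 38.3 dB
  4000 Hz: 30.0 dB
Formula: STC ~ round(average of TL values)
Sum = 23.4 + 20.0 + 45.5 + 29.9 + 38.3 + 30.0 = 187.1
Average = 187.1 / 6 = 31.18
Rounded: 31

31


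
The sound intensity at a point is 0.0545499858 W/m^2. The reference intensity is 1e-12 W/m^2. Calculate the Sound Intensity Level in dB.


Given values:
  I = 0.0545499858 W/m^2
  I_ref = 1e-12 W/m^2
Formula: SIL = 10 * log10(I / I_ref)
Compute ratio: I / I_ref = 54549985800
Compute log10: log10(54549985800) = 10.736795
Multiply: SIL = 10 * 10.736795 = 107.37

107.37 dB


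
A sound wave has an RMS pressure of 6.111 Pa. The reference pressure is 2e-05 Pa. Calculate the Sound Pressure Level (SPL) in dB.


Given values:
  p = 6.111 Pa
  p_ref = 2e-05 Pa
Formula: SPL = 20 * log10(p / p_ref)
Compute ratio: p / p_ref = 6.111 / 2e-05 = 305550
Compute log10: log10(305550) = 5.485082
Multiply: SPL = 20 * 5.485082 = 109.7

109.7 dB


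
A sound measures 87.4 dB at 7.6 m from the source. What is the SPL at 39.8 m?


Given values:
  SPL1 = 87.4 dB, r1 = 7.6 m, r2 = 39.8 m
Formula: SPL2 = SPL1 - 20 * log10(r2 / r1)
Compute ratio: r2 / r1 = 39.8 / 7.6 = 5.2368
Compute log10: log10(5.2368) = 0.719066
Compute drop: 20 * 0.719066 = 14.3813
SPL2 = 87.4 - 14.3813 = 73.02

73.02 dB


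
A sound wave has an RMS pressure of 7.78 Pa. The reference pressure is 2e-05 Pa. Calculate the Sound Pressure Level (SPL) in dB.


Given values:
  p = 7.78 Pa
  p_ref = 2e-05 Pa
Formula: SPL = 20 * log10(p / p_ref)
Compute ratio: p / p_ref = 7.78 / 2e-05 = 389000
Compute log10: log10(389000) = 5.58995
Multiply: SPL = 20 * 5.58995 = 111.8

111.8 dB


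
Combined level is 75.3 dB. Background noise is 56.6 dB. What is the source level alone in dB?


Given values:
  L_total = 75.3 dB, L_bg = 56.6 dB
Formula: L_source = 10 * log10(10^(L_total/10) - 10^(L_bg/10))
Convert to linear:
  10^(75.3/10) = 33884415.6139
  10^(56.6/10) = 457088.1896
Difference: 33884415.6139 - 457088.1896 = 33427327.4243
L_source = 10 * log10(33427327.4243) = 75.24

75.24 dB


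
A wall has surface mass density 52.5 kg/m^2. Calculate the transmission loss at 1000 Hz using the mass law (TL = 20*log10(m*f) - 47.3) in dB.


Given values:
  m = 52.5 kg/m^2, f = 1000 Hz
Formula: TL = 20 * log10(m * f) - 47.3
Compute m * f = 52.5 * 1000 = 52500.0
Compute log10(52500.0) = 4.720159
Compute 20 * 4.720159 = 94.4032
TL = 94.4032 - 47.3 = 47.1

47.1 dB


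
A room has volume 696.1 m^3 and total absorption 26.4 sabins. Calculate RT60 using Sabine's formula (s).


Given values:
  V = 696.1 m^3
  A = 26.4 sabins
Formula: RT60 = 0.161 * V / A
Numerator: 0.161 * 696.1 = 112.0721
RT60 = 112.0721 / 26.4 = 4.245

4.245 s


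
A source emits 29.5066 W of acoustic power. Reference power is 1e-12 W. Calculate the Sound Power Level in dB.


Given values:
  W = 29.5066 W
  W_ref = 1e-12 W
Formula: SWL = 10 * log10(W / W_ref)
Compute ratio: W / W_ref = 29506600000000
Compute log10: log10(29506600000000) = 13.469919
Multiply: SWL = 10 * 13.469919 = 134.7

134.7 dB


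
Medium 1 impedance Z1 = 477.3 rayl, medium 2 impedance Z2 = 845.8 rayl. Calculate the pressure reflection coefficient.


Given values:
  Z1 = 477.3 rayl, Z2 = 845.8 rayl
Formula: R = (Z2 - Z1) / (Z2 + Z1)
Numerator: Z2 - Z1 = 845.8 - 477.3 = 368.5
Denominator: Z2 + Z1 = 845.8 + 477.3 = 1323.1
R = 368.5 / 1323.1 = 0.2785

0.2785


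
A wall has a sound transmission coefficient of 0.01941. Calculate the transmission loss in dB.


Given values:
  tau = 0.01941
Formula: TL = 10 * log10(1 / tau)
Compute 1 / tau = 1 / 0.01941 = 51.5198
Compute log10(51.5198) = 1.711974
TL = 10 * 1.711974 = 17.12

17.12 dB


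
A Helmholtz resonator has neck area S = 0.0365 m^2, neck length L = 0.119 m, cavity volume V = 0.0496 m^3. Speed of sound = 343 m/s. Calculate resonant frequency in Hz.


Given values:
  S = 0.0365 m^2, L = 0.119 m, V = 0.0496 m^3, c = 343 m/s
Formula: f = (c / (2*pi)) * sqrt(S / (V * L))
Compute V * L = 0.0496 * 0.119 = 0.0059024
Compute S / (V * L) = 0.0365 / 0.0059024 = 6.1839
Compute sqrt(6.1839) = 2.486745
Compute c / (2*pi) = 343 / 6.283185 = 54.590148
f = 54.590148 * 2.486745 = 135.75

135.75 Hz


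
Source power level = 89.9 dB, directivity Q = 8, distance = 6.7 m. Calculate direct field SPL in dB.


Given values:
  Lw = 89.9 dB, Q = 8, r = 6.7 m
Formula: SPL = Lw + 10 * log10(Q / (4 * pi * r^2))
Compute 4 * pi * r^2 = 4 * pi * 6.7^2 = 564.1044
Compute Q / denom = 8 / 564.1044 = 0.01418177
Compute 10 * log10(0.01418177) = -18.4827
SPL = 89.9 + (-18.4827) = 71.42

71.42 dB


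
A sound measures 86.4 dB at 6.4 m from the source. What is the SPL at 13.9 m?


Given values:
  SPL1 = 86.4 dB, r1 = 6.4 m, r2 = 13.9 m
Formula: SPL2 = SPL1 - 20 * log10(r2 / r1)
Compute ratio: r2 / r1 = 13.9 / 6.4 = 2.1719
Compute log10: log10(2.1719) = 0.33684
Compute drop: 20 * 0.33684 = 6.7368
SPL2 = 86.4 - 6.7368 = 79.66

79.66 dB


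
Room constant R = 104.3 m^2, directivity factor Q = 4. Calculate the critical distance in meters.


Given values:
  R = 104.3 m^2, Q = 4
Formula: d_c = 0.141 * sqrt(Q * R)
Compute Q * R = 4 * 104.3 = 417.2
Compute sqrt(417.2) = 20.4255
d_c = 0.141 * 20.4255 = 2.88

2.88 m


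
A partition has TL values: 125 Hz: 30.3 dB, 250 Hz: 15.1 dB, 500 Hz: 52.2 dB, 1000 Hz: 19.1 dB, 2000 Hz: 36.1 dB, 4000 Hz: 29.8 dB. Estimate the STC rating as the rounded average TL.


Given TL values at each frequency:
  125 Hz: 30.3 dB
  250 Hz: 15.1 dB
  500 Hz: 52.2 dB
  1000 Hz: 19.1 dB
  2000 Hz: 36.1 dB
  4000 Hz: 29.8 dB
Formula: STC ~ round(average of TL values)
Sum = 30.3 + 15.1 + 52.2 + 19.1 + 36.1 + 29.8 = 182.6
Average = 182.6 / 6 = 30.43
Rounded: 30

30


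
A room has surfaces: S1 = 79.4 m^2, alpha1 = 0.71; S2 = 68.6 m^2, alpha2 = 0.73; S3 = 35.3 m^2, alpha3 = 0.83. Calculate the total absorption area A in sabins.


Given surfaces:
  Surface 1: 79.4 * 0.71 = 56.374
  Surface 2: 68.6 * 0.73 = 50.078
  Surface 3: 35.3 * 0.83 = 29.299
Formula: A = sum(Si * alpha_i)
A = 56.374 + 50.078 + 29.299
A = 135.75

135.75 sabins


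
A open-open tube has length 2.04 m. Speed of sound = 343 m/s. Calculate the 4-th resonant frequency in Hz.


Given values:
  Tube type: open-open, L = 2.04 m, c = 343 m/s, n = 4
Formula: f_n = n * c / (2 * L)
Compute 2 * L = 2 * 2.04 = 4.08
f = 4 * 343 / 4.08
f = 336.27

336.27 Hz


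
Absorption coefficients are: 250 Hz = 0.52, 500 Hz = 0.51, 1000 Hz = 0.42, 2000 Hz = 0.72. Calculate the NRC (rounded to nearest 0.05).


Given values:
  a_250 = 0.52, a_500 = 0.51
  a_1000 = 0.42, a_2000 = 0.72
Formula: NRC = (a250 + a500 + a1000 + a2000) / 4
Sum = 0.52 + 0.51 + 0.42 + 0.72 = 2.17
NRC = 2.17 / 4 = 0.5425
Rounded to nearest 0.05: 0.55

0.55


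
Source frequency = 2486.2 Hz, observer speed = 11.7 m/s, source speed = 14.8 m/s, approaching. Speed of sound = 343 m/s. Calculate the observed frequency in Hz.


Given values:
  f_s = 2486.2 Hz, v_o = 11.7 m/s, v_s = 14.8 m/s
  Direction: approaching
Formula: f_o = f_s * (c + v_o) / (c - v_s)
Numerator: c + v_o = 343 + 11.7 = 354.7
Denominator: c - v_s = 343 - 14.8 = 328.2
f_o = 2486.2 * 354.7 / 328.2 = 2686.94

2686.94 Hz


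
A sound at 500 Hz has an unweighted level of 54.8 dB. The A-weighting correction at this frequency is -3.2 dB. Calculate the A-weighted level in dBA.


Given values:
  SPL = 54.8 dB
  A-weighting at 500 Hz = -3.2 dB
Formula: L_A = SPL + A_weight
L_A = 54.8 + (-3.2)
L_A = 51.6

51.6 dBA


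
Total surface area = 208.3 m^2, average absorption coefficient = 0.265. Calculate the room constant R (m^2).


Given values:
  S = 208.3 m^2, alpha = 0.265
Formula: R = S * alpha / (1 - alpha)
Numerator: 208.3 * 0.265 = 55.1995
Denominator: 1 - 0.265 = 0.735
R = 55.1995 / 0.735 = 75.1

75.1 m^2


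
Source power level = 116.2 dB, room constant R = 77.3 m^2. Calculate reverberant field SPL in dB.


Given values:
  Lw = 116.2 dB, R = 77.3 m^2
Formula: SPL = Lw + 10 * log10(4 / R)
Compute 4 / R = 4 / 77.3 = 0.051746
Compute 10 * log10(0.051746) = -12.8612
SPL = 116.2 + (-12.8612) = 103.34

103.34 dB


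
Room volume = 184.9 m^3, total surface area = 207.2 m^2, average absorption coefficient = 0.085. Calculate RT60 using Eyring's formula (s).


Given values:
  V = 184.9 m^3, S = 207.2 m^2, alpha = 0.085
Formula: RT60 = 0.161 * V / (-S * ln(1 - alpha))
Compute ln(1 - 0.085) = ln(0.915) = -0.088831
Denominator: -207.2 * -0.088831 = 18.4058
Numerator: 0.161 * 184.9 = 29.7689
RT60 = 29.7689 / 18.4058 = 1.617

1.617 s


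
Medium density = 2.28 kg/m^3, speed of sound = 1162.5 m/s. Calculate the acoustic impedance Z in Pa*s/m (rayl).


Given values:
  rho = 2.28 kg/m^3
  c = 1162.5 m/s
Formula: Z = rho * c
Z = 2.28 * 1162.5
Z = 2650.5

2650.5 rayl


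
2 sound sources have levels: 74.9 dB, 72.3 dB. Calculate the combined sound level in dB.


Formula: L_total = 10 * log10( sum(10^(Li/10)) )
  Source 1: 10^(74.9/10) = 30902954.3251
  Source 2: 10^(72.3/10) = 16982436.5246
Sum of linear values = 47885390.8497
L_total = 10 * log10(47885390.8497) = 76.8

76.8 dB


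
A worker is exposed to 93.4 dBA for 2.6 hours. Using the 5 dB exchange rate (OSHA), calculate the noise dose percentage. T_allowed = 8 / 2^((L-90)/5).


Given values:
  L = 93.4 dBA, T = 2.6 hours
Formula: T_allowed = 8 / 2^((L - 90) / 5)
Compute exponent: (93.4 - 90) / 5 = 0.68
Compute 2^(0.68) = 1.60214
T_allowed = 8 / 1.60214 = 4.993321 hours
Dose = (T / T_allowed) * 100
Dose = (2.6 / 4.993321) * 100 = 52.07

52.07 %


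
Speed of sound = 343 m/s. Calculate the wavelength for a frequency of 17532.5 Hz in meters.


Given values:
  c = 343 m/s, f = 17532.5 Hz
Formula: lambda = c / f
lambda = 343 / 17532.5
lambda = 0.0196

0.0196 m


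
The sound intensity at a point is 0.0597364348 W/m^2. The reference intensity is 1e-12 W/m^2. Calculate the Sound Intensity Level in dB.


Given values:
  I = 0.0597364348 W/m^2
  I_ref = 1e-12 W/m^2
Formula: SIL = 10 * log10(I / I_ref)
Compute ratio: I / I_ref = 59736434800
Compute log10: log10(59736434800) = 10.776239
Multiply: SIL = 10 * 10.776239 = 107.76

107.76 dB


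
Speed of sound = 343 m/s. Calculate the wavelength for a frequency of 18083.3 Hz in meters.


Given values:
  c = 343 m/s, f = 18083.3 Hz
Formula: lambda = c / f
lambda = 343 / 18083.3
lambda = 0.019

0.019 m


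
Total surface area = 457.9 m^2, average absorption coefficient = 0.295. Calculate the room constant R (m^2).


Given values:
  S = 457.9 m^2, alpha = 0.295
Formula: R = S * alpha / (1 - alpha)
Numerator: 457.9 * 0.295 = 135.0805
Denominator: 1 - 0.295 = 0.705
R = 135.0805 / 0.705 = 191.6

191.6 m^2


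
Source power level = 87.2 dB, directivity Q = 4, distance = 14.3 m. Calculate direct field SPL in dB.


Given values:
  Lw = 87.2 dB, Q = 4, r = 14.3 m
Formula: SPL = Lw + 10 * log10(Q / (4 * pi * r^2))
Compute 4 * pi * r^2 = 4 * pi * 14.3^2 = 2569.6971
Compute Q / denom = 4 / 2569.6971 = 0.0015566
Compute 10 * log10(0.0015566) = -28.0782
SPL = 87.2 + (-28.0782) = 59.12

59.12 dB


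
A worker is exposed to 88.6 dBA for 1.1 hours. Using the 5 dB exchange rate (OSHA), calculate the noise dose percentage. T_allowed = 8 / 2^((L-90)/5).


Given values:
  L = 88.6 dBA, T = 1.1 hours
Formula: T_allowed = 8 / 2^((L - 90) / 5)
Compute exponent: (88.6 - 90) / 5 = -0.28
Compute 2^(-0.28) = 0.823591
T_allowed = 8 / 0.823591 = 9.713559 hours
Dose = (T / T_allowed) * 100
Dose = (1.1 / 9.713559) * 100 = 11.32

11.32 %


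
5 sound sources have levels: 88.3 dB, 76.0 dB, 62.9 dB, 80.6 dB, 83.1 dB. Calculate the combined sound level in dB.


Formula: L_total = 10 * log10( sum(10^(Li/10)) )
  Source 1: 10^(88.3/10) = 676082975.392
  Source 2: 10^(76.0/10) = 39810717.0553
  Source 3: 10^(62.9/10) = 1949844.5998
  Source 4: 10^(80.6/10) = 114815362.1497
  Source 5: 10^(83.1/10) = 204173794.467
Sum of linear values = 1036832693.6638
L_total = 10 * log10(1036832693.6638) = 90.16

90.16 dB


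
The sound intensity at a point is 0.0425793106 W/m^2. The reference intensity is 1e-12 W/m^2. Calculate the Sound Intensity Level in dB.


Given values:
  I = 0.0425793106 W/m^2
  I_ref = 1e-12 W/m^2
Formula: SIL = 10 * log10(I / I_ref)
Compute ratio: I / I_ref = 42579310600
Compute log10: log10(42579310600) = 10.629199
Multiply: SIL = 10 * 10.629199 = 106.29

106.29 dB


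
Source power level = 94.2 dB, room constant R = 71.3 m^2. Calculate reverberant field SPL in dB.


Given values:
  Lw = 94.2 dB, R = 71.3 m^2
Formula: SPL = Lw + 10 * log10(4 / R)
Compute 4 / R = 4 / 71.3 = 0.056101
Compute 10 * log10(0.056101) = -12.5103
SPL = 94.2 + (-12.5103) = 81.69

81.69 dB


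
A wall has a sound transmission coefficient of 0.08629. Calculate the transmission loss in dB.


Given values:
  tau = 0.08629
Formula: TL = 10 * log10(1 / tau)
Compute 1 / tau = 1 / 0.08629 = 11.5888
Compute log10(11.5888) = 1.064038
TL = 10 * 1.064038 = 10.64

10.64 dB


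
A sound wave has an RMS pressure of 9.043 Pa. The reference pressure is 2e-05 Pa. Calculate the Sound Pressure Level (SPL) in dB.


Given values:
  p = 9.043 Pa
  p_ref = 2e-05 Pa
Formula: SPL = 20 * log10(p / p_ref)
Compute ratio: p / p_ref = 9.043 / 2e-05 = 452150
Compute log10: log10(452150) = 5.655283
Multiply: SPL = 20 * 5.655283 = 113.11

113.11 dB


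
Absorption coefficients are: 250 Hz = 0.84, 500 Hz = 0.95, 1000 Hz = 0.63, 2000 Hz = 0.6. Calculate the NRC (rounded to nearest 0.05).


Given values:
  a_250 = 0.84, a_500 = 0.95
  a_1000 = 0.63, a_2000 = 0.6
Formula: NRC = (a250 + a500 + a1000 + a2000) / 4
Sum = 0.84 + 0.95 + 0.63 + 0.6 = 3.02
NRC = 3.02 / 4 = 0.755
Rounded to nearest 0.05: 0.75

0.75


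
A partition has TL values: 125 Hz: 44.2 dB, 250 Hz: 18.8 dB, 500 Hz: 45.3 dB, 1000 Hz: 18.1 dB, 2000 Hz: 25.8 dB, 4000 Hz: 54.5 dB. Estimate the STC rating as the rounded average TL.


Given TL values at each frequency:
  125 Hz: 44.2 dB
  250 Hz: 18.8 dB
  500 Hz: 45.3 dB
  1000 Hz: 18.1 dB
  2000 Hz: 25.8 dB
  4000 Hz: 54.5 dB
Formula: STC ~ round(average of TL values)
Sum = 44.2 + 18.8 + 45.3 + 18.1 + 25.8 + 54.5 = 206.7
Average = 206.7 / 6 = 34.45
Rounded: 34

34


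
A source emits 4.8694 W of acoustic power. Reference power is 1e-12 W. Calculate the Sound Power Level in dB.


Given values:
  W = 4.8694 W
  W_ref = 1e-12 W
Formula: SWL = 10 * log10(W / W_ref)
Compute ratio: W / W_ref = 4869400000000
Compute log10: log10(4869400000000) = 12.687475
Multiply: SWL = 10 * 12.687475 = 126.87

126.87 dB


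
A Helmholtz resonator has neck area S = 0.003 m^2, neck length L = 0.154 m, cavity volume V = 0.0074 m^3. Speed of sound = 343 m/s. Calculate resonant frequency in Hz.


Given values:
  S = 0.003 m^2, L = 0.154 m, V = 0.0074 m^3, c = 343 m/s
Formula: f = (c / (2*pi)) * sqrt(S / (V * L))
Compute V * L = 0.0074 * 0.154 = 0.0011396
Compute S / (V * L) = 0.003 / 0.0011396 = 2.6325
Compute sqrt(2.6325) = 1.622498
Compute c / (2*pi) = 343 / 6.283185 = 54.590148
f = 54.590148 * 1.622498 = 88.57

88.57 Hz


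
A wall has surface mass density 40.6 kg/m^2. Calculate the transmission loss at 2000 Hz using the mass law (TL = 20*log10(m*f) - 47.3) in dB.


Given values:
  m = 40.6 kg/m^2, f = 2000 Hz
Formula: TL = 20 * log10(m * f) - 47.3
Compute m * f = 40.6 * 2000 = 81200.0
Compute log10(81200.0) = 4.909556
Compute 20 * 4.909556 = 98.1911
TL = 98.1911 - 47.3 = 50.89

50.89 dB


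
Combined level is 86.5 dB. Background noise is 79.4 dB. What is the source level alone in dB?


Given values:
  L_total = 86.5 dB, L_bg = 79.4 dB
Formula: L_source = 10 * log10(10^(L_total/10) - 10^(L_bg/10))
Convert to linear:
  10^(86.5/10) = 446683592.151
  10^(79.4/10) = 87096358.9956
Difference: 446683592.151 - 87096358.9956 = 359587233.1554
L_source = 10 * log10(359587233.1554) = 85.56

85.56 dB


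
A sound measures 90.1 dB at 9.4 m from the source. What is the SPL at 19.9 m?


Given values:
  SPL1 = 90.1 dB, r1 = 9.4 m, r2 = 19.9 m
Formula: SPL2 = SPL1 - 20 * log10(r2 / r1)
Compute ratio: r2 / r1 = 19.9 / 9.4 = 2.117
Compute log10: log10(2.117) = 0.325721
Compute drop: 20 * 0.325721 = 6.5144
SPL2 = 90.1 - 6.5144 = 83.59

83.59 dB


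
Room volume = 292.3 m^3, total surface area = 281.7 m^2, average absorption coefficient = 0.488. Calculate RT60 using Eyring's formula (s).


Given values:
  V = 292.3 m^3, S = 281.7 m^2, alpha = 0.488
Formula: RT60 = 0.161 * V / (-S * ln(1 - alpha))
Compute ln(1 - 0.488) = ln(0.512) = -0.669431
Denominator: -281.7 * -0.669431 = 188.5787
Numerator: 0.161 * 292.3 = 47.0603
RT60 = 47.0603 / 188.5787 = 0.25

0.25 s


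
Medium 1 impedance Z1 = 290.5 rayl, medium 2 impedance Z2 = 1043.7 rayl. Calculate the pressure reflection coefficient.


Given values:
  Z1 = 290.5 rayl, Z2 = 1043.7 rayl
Formula: R = (Z2 - Z1) / (Z2 + Z1)
Numerator: Z2 - Z1 = 1043.7 - 290.5 = 753.2
Denominator: Z2 + Z1 = 1043.7 + 290.5 = 1334.2
R = 753.2 / 1334.2 = 0.5645

0.5645


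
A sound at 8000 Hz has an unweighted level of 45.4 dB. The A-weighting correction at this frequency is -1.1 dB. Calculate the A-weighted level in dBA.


Given values:
  SPL = 45.4 dB
  A-weighting at 8000 Hz = -1.1 dB
Formula: L_A = SPL + A_weight
L_A = 45.4 + (-1.1)
L_A = 44.3

44.3 dBA


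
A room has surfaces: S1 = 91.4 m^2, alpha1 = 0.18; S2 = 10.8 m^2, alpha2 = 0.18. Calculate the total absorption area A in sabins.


Given surfaces:
  Surface 1: 91.4 * 0.18 = 16.452
  Surface 2: 10.8 * 0.18 = 1.944
Formula: A = sum(Si * alpha_i)
A = 16.452 + 1.944
A = 18.4

18.4 sabins


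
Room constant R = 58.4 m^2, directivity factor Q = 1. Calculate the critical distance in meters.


Given values:
  R = 58.4 m^2, Q = 1
Formula: d_c = 0.141 * sqrt(Q * R)
Compute Q * R = 1 * 58.4 = 58.4
Compute sqrt(58.4) = 7.642
d_c = 0.141 * 7.642 = 1.078

1.078 m


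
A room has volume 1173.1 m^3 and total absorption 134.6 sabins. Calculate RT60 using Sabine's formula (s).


Given values:
  V = 1173.1 m^3
  A = 134.6 sabins
Formula: RT60 = 0.161 * V / A
Numerator: 0.161 * 1173.1 = 188.8691
RT60 = 188.8691 / 134.6 = 1.403

1.403 s


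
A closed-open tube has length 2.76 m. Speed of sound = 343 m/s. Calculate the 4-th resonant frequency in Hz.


Given values:
  Tube type: closed-open, L = 2.76 m, c = 343 m/s, n = 4
Formula: f_n = (2n - 1) * c / (4 * L)
Compute 2n - 1 = 2*4 - 1 = 7
Compute 4 * L = 4 * 2.76 = 11.04
f = 7 * 343 / 11.04
f = 217.48

217.48 Hz


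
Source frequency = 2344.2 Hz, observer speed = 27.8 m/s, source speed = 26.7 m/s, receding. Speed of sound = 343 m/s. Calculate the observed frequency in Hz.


Given values:
  f_s = 2344.2 Hz, v_o = 27.8 m/s, v_s = 26.7 m/s
  Direction: receding
Formula: f_o = f_s * (c - v_o) / (c + v_s)
Numerator: c - v_o = 343 - 27.8 = 315.2
Denominator: c + v_s = 343 + 26.7 = 369.7
f_o = 2344.2 * 315.2 / 369.7 = 1998.63

1998.63 Hz


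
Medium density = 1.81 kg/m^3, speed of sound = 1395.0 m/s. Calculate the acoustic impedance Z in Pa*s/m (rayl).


Given values:
  rho = 1.81 kg/m^3
  c = 1395.0 m/s
Formula: Z = rho * c
Z = 1.81 * 1395.0
Z = 2524.95

2524.95 rayl


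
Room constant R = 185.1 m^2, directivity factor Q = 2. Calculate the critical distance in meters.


Given values:
  R = 185.1 m^2, Q = 2
Formula: d_c = 0.141 * sqrt(Q * R)
Compute Q * R = 2 * 185.1 = 370.2
Compute sqrt(370.2) = 19.2406
d_c = 0.141 * 19.2406 = 2.713

2.713 m


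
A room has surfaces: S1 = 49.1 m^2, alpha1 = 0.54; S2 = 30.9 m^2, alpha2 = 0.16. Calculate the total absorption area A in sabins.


Given surfaces:
  Surface 1: 49.1 * 0.54 = 26.514
  Surface 2: 30.9 * 0.16 = 4.944
Formula: A = sum(Si * alpha_i)
A = 26.514 + 4.944
A = 31.46

31.46 sabins


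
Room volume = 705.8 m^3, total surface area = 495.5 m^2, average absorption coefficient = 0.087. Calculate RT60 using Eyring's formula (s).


Given values:
  V = 705.8 m^3, S = 495.5 m^2, alpha = 0.087
Formula: RT60 = 0.161 * V / (-S * ln(1 - alpha))
Compute ln(1 - 0.087) = ln(0.913) = -0.091019
Denominator: -495.5 * -0.091019 = 45.0999
Numerator: 0.161 * 705.8 = 113.6338
RT60 = 113.6338 / 45.0999 = 2.52

2.52 s


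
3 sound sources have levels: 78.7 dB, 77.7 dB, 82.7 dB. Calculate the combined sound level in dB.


Formula: L_total = 10 * log10( sum(10^(Li/10)) )
  Source 1: 10^(78.7/10) = 74131024.1301
  Source 2: 10^(77.7/10) = 58884365.5356
  Source 3: 10^(82.7/10) = 186208713.6663
Sum of linear values = 319224103.332
L_total = 10 * log10(319224103.332) = 85.04

85.04 dB


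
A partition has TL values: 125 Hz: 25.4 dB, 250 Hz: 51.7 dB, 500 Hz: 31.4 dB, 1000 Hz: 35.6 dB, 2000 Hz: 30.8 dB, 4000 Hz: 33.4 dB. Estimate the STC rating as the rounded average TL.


Given TL values at each frequency:
  125 Hz: 25.4 dB
  250 Hz: 51.7 dB
  500 Hz: 31.4 dB
  1000 Hz: 35.6 dB
  2000 Hz: 30.8 dB
  4000 Hz: 33.4 dB
Formula: STC ~ round(average of TL values)
Sum = 25.4 + 51.7 + 31.4 + 35.6 + 30.8 + 33.4 = 208.3
Average = 208.3 / 6 = 34.72
Rounded: 35

35


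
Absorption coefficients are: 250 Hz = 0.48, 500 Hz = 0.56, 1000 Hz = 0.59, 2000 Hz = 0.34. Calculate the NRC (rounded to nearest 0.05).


Given values:
  a_250 = 0.48, a_500 = 0.56
  a_1000 = 0.59, a_2000 = 0.34
Formula: NRC = (a250 + a500 + a1000 + a2000) / 4
Sum = 0.48 + 0.56 + 0.59 + 0.34 = 1.97
NRC = 1.97 / 4 = 0.4925
Rounded to nearest 0.05: 0.5

0.5


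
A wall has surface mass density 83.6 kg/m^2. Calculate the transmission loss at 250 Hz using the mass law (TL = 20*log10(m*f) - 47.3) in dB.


Given values:
  m = 83.6 kg/m^2, f = 250 Hz
Formula: TL = 20 * log10(m * f) - 47.3
Compute m * f = 83.6 * 250 = 20900.0
Compute log10(20900.0) = 4.320146
Compute 20 * 4.320146 = 86.4029
TL = 86.4029 - 47.3 = 39.1

39.1 dB


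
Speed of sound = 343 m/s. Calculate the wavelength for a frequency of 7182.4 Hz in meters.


Given values:
  c = 343 m/s, f = 7182.4 Hz
Formula: lambda = c / f
lambda = 343 / 7182.4
lambda = 0.0478

0.0478 m


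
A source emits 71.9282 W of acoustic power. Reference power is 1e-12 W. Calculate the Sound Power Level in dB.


Given values:
  W = 71.9282 W
  W_ref = 1e-12 W
Formula: SWL = 10 * log10(W / W_ref)
Compute ratio: W / W_ref = 71928200000000
Compute log10: log10(71928200000000) = 13.856899
Multiply: SWL = 10 * 13.856899 = 138.57

138.57 dB


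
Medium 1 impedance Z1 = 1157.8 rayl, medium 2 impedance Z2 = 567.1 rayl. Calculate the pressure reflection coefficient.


Given values:
  Z1 = 1157.8 rayl, Z2 = 567.1 rayl
Formula: R = (Z2 - Z1) / (Z2 + Z1)
Numerator: Z2 - Z1 = 567.1 - 1157.8 = -590.7
Denominator: Z2 + Z1 = 567.1 + 1157.8 = 1724.9
R = -590.7 / 1724.9 = -0.3425

-0.3425


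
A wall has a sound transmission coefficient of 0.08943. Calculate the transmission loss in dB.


Given values:
  tau = 0.08943
Formula: TL = 10 * log10(1 / tau)
Compute 1 / tau = 1 / 0.08943 = 11.1819
Compute log10(11.1819) = 1.048516
TL = 10 * 1.048516 = 10.49

10.49 dB


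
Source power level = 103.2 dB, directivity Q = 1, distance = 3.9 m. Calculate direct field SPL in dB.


Given values:
  Lw = 103.2 dB, Q = 1, r = 3.9 m
Formula: SPL = Lw + 10 * log10(Q / (4 * pi * r^2))
Compute 4 * pi * r^2 = 4 * pi * 3.9^2 = 191.1345
Compute Q / denom = 1 / 191.1345 = 0.00523192
Compute 10 * log10(0.00523192) = -22.8134
SPL = 103.2 + (-22.8134) = 80.39

80.39 dB


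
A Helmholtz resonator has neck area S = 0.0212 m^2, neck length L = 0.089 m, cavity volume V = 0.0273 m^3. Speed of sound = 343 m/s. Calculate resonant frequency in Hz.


Given values:
  S = 0.0212 m^2, L = 0.089 m, V = 0.0273 m^3, c = 343 m/s
Formula: f = (c / (2*pi)) * sqrt(S / (V * L))
Compute V * L = 0.0273 * 0.089 = 0.0024297
Compute S / (V * L) = 0.0212 / 0.0024297 = 8.7254
Compute sqrt(8.7254) = 2.953879
Compute c / (2*pi) = 343 / 6.283185 = 54.590148
f = 54.590148 * 2.953879 = 161.25

161.25 Hz


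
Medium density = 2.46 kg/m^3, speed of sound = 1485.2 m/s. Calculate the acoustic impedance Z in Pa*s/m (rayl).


Given values:
  rho = 2.46 kg/m^3
  c = 1485.2 m/s
Formula: Z = rho * c
Z = 2.46 * 1485.2
Z = 3653.59

3653.59 rayl


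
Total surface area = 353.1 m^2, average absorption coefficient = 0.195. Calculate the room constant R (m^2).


Given values:
  S = 353.1 m^2, alpha = 0.195
Formula: R = S * alpha / (1 - alpha)
Numerator: 353.1 * 0.195 = 68.8545
Denominator: 1 - 0.195 = 0.805
R = 68.8545 / 0.805 = 85.53

85.53 m^2


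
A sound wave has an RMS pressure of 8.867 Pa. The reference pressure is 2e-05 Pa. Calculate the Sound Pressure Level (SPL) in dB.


Given values:
  p = 8.867 Pa
  p_ref = 2e-05 Pa
Formula: SPL = 20 * log10(p / p_ref)
Compute ratio: p / p_ref = 8.867 / 2e-05 = 443350
Compute log10: log10(443350) = 5.646747
Multiply: SPL = 20 * 5.646747 = 112.93

112.93 dB


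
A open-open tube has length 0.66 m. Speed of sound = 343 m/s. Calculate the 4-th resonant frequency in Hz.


Given values:
  Tube type: open-open, L = 0.66 m, c = 343 m/s, n = 4
Formula: f_n = n * c / (2 * L)
Compute 2 * L = 2 * 0.66 = 1.32
f = 4 * 343 / 1.32
f = 1039.39

1039.39 Hz


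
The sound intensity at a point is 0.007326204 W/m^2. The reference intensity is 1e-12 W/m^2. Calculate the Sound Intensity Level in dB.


Given values:
  I = 0.007326204 W/m^2
  I_ref = 1e-12 W/m^2
Formula: SIL = 10 * log10(I / I_ref)
Compute ratio: I / I_ref = 7326204000
Compute log10: log10(7326204000) = 9.864879
Multiply: SIL = 10 * 9.864879 = 98.65

98.65 dB


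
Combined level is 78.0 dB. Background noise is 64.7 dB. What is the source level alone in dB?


Given values:
  L_total = 78.0 dB, L_bg = 64.7 dB
Formula: L_source = 10 * log10(10^(L_total/10) - 10^(L_bg/10))
Convert to linear:
  10^(78.0/10) = 63095734.448
  10^(64.7/10) = 2951209.2267
Difference: 63095734.448 - 2951209.2267 = 60144525.2213
L_source = 10 * log10(60144525.2213) = 77.79

77.79 dB


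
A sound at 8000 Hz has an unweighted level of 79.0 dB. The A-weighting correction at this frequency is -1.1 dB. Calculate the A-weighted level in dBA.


Given values:
  SPL = 79.0 dB
  A-weighting at 8000 Hz = -1.1 dB
Formula: L_A = SPL + A_weight
L_A = 79.0 + (-1.1)
L_A = 77.9

77.9 dBA


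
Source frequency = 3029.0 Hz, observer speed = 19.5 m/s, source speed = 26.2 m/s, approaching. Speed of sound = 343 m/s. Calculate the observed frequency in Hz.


Given values:
  f_s = 3029.0 Hz, v_o = 19.5 m/s, v_s = 26.2 m/s
  Direction: approaching
Formula: f_o = f_s * (c + v_o) / (c - v_s)
Numerator: c + v_o = 343 + 19.5 = 362.5
Denominator: c - v_s = 343 - 26.2 = 316.8
f_o = 3029.0 * 362.5 / 316.8 = 3465.95

3465.95 Hz


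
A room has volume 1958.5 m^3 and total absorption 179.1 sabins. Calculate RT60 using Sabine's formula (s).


Given values:
  V = 1958.5 m^3
  A = 179.1 sabins
Formula: RT60 = 0.161 * V / A
Numerator: 0.161 * 1958.5 = 315.3185
RT60 = 315.3185 / 179.1 = 1.761

1.761 s


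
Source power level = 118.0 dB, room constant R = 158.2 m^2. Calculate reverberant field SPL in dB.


Given values:
  Lw = 118.0 dB, R = 158.2 m^2
Formula: SPL = Lw + 10 * log10(4 / R)
Compute 4 / R = 4 / 158.2 = 0.025284
Compute 10 * log10(0.025284) = -15.9715
SPL = 118.0 + (-15.9715) = 102.03

102.03 dB


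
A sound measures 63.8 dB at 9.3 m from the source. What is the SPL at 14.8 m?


Given values:
  SPL1 = 63.8 dB, r1 = 9.3 m, r2 = 14.8 m
Formula: SPL2 = SPL1 - 20 * log10(r2 / r1)
Compute ratio: r2 / r1 = 14.8 / 9.3 = 1.5914
Compute log10: log10(1.5914) = 0.201779
Compute drop: 20 * 0.201779 = 4.0356
SPL2 = 63.8 - 4.0356 = 59.76

59.76 dB


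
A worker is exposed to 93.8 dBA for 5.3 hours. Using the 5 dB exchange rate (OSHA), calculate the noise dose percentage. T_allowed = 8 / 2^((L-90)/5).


Given values:
  L = 93.8 dBA, T = 5.3 hours
Formula: T_allowed = 8 / 2^((L - 90) / 5)
Compute exponent: (93.8 - 90) / 5 = 0.76
Compute 2^(0.76) = 1.693491
T_allowed = 8 / 1.693491 = 4.72397 hours
Dose = (T / T_allowed) * 100
Dose = (5.3 / 4.72397) * 100 = 112.19

112.19 %


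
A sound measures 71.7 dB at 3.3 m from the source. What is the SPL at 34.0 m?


Given values:
  SPL1 = 71.7 dB, r1 = 3.3 m, r2 = 34.0 m
Formula: SPL2 = SPL1 - 20 * log10(r2 / r1)
Compute ratio: r2 / r1 = 34.0 / 3.3 = 10.303
Compute log10: log10(10.303) = 1.012964
Compute drop: 20 * 1.012964 = 20.2593
SPL2 = 71.7 - 20.2593 = 51.44

51.44 dB
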